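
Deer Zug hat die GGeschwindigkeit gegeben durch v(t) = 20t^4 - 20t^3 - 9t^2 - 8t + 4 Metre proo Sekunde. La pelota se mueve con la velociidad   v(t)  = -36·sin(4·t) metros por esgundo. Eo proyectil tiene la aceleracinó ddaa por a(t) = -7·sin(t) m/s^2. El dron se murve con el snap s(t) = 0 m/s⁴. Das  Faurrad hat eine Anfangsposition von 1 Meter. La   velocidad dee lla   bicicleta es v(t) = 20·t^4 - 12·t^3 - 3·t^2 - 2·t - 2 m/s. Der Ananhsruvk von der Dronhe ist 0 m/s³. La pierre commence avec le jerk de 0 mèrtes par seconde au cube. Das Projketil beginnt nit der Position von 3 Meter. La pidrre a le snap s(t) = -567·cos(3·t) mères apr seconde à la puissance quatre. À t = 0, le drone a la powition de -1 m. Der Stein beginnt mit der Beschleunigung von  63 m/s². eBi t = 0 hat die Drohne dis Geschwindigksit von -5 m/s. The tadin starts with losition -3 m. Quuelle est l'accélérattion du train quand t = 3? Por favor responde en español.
Para resolver esto, necesitamos tomar 1 derivada de nuestra ecuación de la velocidad v(t) = 20·t^4 - 20·t^3 - 9·t^2 - 8·t + 4. La derivada de la velocidad da la aceleración: a(t) = 80·t^3 - 60·t^2 - 18·t - 8. Tenemos la aceleración a(t) = 80·t^3 - 60·t^2 - 18·t - 8. Sustituyendo t = 3: a(3) = 1558.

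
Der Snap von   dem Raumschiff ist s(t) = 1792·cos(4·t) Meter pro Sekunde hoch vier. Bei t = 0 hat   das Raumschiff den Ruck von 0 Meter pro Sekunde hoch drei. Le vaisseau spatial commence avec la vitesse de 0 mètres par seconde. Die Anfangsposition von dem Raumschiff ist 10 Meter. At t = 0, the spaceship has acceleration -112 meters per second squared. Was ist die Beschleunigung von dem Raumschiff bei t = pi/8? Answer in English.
Starting from snap s(t) = 1792·cos(4·t), we take 2 integrals. Integrating snap and using the initial condition j(0) = 0, we get j(t) = 448·sin(4·t). Integrating jerk and using the initial condition a(0) = -112, we get a(t) = -112·cos(4·t). Using a(t) = -112·cos(4·t) and substituting t = pi/8, we find a = 0.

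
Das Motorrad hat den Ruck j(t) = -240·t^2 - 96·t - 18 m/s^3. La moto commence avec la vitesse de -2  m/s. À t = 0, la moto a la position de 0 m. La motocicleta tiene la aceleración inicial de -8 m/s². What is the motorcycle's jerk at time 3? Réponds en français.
En utilisant j(t) = -240·t^2 - 96·t - 18 et en substituant t = 3, nous trouvons j = -2466.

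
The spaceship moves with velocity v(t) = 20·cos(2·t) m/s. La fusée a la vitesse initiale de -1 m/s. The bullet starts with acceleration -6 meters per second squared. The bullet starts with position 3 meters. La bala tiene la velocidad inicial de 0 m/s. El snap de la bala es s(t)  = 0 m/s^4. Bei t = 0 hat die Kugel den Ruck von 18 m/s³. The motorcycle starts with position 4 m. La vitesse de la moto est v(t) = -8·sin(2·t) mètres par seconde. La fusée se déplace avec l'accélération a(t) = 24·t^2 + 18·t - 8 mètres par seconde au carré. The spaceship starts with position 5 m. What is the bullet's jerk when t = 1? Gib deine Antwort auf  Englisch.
We must find the integral of our snap equation s(t) = 0 1 time. Taking ∫s(t)dt and applying j(0) = 18, we find j(t) = 18. We have jerk j(t) = 18. Substituting t = 1: j(1) = 18.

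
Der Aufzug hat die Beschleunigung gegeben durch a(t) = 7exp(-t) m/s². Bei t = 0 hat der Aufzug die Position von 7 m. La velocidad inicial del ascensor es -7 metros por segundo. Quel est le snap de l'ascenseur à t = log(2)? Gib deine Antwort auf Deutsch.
Um dies zu lösen, müssen wir 2 Ableitungen unserer Gleichung für die Beschleunigung a(t) = 7·exp(-t) nehmen. Durch Ableiten von der Beschleunigung erhalten wir den Ruck: j(t) = -7·exp(-t). Mit d/dt von j(t) finden wir s(t) = 7·exp(-t). Mit s(t) = 7·exp(-t) und Einsetzen von t = log(2), finden wir s = 7/2.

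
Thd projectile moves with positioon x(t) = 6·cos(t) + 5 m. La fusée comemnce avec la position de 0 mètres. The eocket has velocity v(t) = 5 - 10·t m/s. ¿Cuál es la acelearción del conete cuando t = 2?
Partiendo de la velocidad v(t) = 5 - 10·t, tomamos 1 derivada. Tomando d/dt de v(t), encontramos a(t) = -10. Usando a(t) = -10 y sustituyendo t = 2, encontramos a = -10.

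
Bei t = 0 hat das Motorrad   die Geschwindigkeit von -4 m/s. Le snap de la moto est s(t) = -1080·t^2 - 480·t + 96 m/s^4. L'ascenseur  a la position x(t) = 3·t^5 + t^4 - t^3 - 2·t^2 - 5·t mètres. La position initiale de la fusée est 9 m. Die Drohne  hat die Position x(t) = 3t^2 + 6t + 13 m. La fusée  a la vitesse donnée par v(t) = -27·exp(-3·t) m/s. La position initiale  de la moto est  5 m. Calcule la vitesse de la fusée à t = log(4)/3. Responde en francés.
En utilisant v(t) = -27·exp(-3·t) et en substituant t = log(4)/3, nous trouvons v = -27/4.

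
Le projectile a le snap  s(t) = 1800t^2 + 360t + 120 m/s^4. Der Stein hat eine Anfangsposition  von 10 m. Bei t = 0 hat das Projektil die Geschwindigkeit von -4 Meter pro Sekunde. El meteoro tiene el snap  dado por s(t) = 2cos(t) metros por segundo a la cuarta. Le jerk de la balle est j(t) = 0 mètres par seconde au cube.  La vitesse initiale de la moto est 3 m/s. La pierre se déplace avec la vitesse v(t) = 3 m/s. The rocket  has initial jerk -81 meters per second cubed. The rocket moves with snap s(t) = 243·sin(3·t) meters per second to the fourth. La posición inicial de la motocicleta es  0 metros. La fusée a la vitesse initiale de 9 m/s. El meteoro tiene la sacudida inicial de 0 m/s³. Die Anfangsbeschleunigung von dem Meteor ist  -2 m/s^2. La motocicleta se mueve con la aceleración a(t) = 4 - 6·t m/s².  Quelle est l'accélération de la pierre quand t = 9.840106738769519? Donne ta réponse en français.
En partant de la vitesse v(t) = 3, nous prenons 1 dérivée. En dérivant la vitesse, nous obtenons l'accélération: a(t) = 0. En utilisant a(t) = 0 et en substituant t = 9.840106738769519, nous trouvons a = 0.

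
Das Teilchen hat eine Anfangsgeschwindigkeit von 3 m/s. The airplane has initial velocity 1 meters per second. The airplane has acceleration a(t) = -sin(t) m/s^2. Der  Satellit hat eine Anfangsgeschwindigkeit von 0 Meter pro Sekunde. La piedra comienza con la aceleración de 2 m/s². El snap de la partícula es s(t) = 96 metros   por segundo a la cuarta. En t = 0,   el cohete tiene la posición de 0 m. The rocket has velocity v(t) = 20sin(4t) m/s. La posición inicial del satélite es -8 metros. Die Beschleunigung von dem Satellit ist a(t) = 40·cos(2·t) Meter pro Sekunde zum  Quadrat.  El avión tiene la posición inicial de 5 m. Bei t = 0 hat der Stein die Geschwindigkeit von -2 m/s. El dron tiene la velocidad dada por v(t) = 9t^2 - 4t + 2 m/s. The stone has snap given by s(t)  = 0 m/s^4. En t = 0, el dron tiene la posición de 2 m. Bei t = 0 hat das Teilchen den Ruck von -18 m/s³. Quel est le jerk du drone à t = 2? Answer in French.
En partant de la vitesse v(t) = 9·t^2 - 4·t + 2, nous prenons 2 dérivées. La dérivée de la vitesse donne l'accélération: a(t) = 18·t - 4. En dérivant l'accélération, nous obtenons le jerk: j(t) = 18. En utilisant j(t) = 18 et en substituant t = 2, nous trouvons j = 18.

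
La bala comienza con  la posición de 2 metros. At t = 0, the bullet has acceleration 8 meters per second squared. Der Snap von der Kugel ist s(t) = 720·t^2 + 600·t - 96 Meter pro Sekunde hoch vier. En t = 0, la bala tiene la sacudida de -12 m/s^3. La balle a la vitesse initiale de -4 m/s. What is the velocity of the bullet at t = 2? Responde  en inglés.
We need to integrate our snap equation s(t) = 720·t^2 + 600·t - 96 3 times. Taking ∫s(t)dt and applying j(0) = -12, we find j(t) = 240·t^3 + 300·t^2 - 96·t - 12. Finding the integral of j(t) and using a(0) = 8: a(t) = 60·t^4 + 100·t^3 - 48·t^2 - 12·t + 8. The integral of acceleration is velocity. Using v(0) = -4, we get v(t) = 12·t^5 + 25·t^4 - 16·t^3 - 6·t^2 + 8·t - 4. From the given velocity equation v(t) = 12·t^5 + 25·t^4 - 16·t^3 - 6·t^2 + 8·t - 4, we substitute t = 2 to get v = 644.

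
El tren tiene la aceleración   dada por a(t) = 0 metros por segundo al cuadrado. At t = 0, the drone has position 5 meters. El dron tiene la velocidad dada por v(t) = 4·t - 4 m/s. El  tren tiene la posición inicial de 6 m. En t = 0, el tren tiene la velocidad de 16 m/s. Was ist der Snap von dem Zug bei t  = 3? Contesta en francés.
Pour résoudre ceci, nous devons prendre 2 dérivées de notre équation de l'accélération a(t) = 0. En prenant d/dt de a(t), nous trouvons j(t) = 0. La dérivée du jerk donne le snap: s(t) = 0. De l'équation du snap s(t) = 0, nous substituons t = 3 pour obtenir s = 0.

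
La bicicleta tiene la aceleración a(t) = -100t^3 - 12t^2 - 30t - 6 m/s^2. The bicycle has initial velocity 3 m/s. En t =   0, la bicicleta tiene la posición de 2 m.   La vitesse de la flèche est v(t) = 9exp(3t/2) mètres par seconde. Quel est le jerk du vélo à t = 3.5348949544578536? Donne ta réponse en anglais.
To solve this, we need to take 1 derivative of our acceleration equation a(t) = -100·t^3 - 12·t^2 - 30·t - 6. Differentiating acceleration, we get jerk: j(t) = -300·t^2 - 24·t - 30. From the given jerk equation j(t) = -300·t^2 - 24·t - 30, we substitute t = 3.5348949544578536 to get j = -3863.48218062247.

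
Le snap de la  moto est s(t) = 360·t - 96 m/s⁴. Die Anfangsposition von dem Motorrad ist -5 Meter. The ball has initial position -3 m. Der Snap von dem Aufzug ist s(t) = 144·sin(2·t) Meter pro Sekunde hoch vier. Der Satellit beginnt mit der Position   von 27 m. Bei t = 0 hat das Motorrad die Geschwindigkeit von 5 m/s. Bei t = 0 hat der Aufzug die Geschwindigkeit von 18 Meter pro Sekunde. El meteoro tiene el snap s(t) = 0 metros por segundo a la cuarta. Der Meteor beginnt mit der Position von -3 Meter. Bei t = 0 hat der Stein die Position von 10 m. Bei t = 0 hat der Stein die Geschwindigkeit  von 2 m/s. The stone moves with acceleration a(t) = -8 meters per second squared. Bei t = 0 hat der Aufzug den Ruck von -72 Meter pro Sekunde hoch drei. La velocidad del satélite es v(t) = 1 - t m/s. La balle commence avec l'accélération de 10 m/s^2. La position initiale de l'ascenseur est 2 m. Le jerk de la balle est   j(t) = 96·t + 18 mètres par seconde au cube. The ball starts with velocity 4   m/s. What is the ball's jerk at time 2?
Using j(t) = 96·t + 18 and substituting t = 2, we find j = 210.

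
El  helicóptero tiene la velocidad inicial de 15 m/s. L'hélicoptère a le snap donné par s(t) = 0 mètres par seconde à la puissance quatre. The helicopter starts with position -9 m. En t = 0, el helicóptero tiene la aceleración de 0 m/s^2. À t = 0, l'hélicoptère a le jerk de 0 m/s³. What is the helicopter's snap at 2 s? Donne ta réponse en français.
En utilisant s(t) = 0 et en substituant t = 2, nous trouvons s = 0.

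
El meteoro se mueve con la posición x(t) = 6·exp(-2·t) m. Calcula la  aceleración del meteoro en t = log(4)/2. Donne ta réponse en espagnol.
Debemos derivar nuestra ecuación de la posición x(t) = 6·exp(-2·t) 2 veces. Derivando la posición, obtenemos la velocidad: v(t) = -12·exp(-2·t). Derivando la velocidad, obtenemos la aceleración: a(t) = 24·exp(-2·t). Usando a(t) = 24·exp(-2·t) y sustituyendo t = log(4)/2, encontramos a = 6.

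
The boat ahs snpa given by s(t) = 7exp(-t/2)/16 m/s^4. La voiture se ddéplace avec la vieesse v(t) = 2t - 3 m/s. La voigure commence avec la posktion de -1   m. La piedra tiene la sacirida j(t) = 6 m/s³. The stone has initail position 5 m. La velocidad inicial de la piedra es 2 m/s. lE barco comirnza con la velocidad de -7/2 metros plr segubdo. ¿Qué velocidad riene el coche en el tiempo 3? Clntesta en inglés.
Using v(t) = 2·t - 3 and substituting t = 3, we find v = 3.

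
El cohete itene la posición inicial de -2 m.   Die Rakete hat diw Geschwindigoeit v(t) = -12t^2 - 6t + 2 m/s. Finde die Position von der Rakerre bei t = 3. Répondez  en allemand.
Um dies zu lösen, müssen wir 1 Integral unserer Gleichung für die Geschwindigkeit v(t) = -12·t^2 - 6·t + 2 finden. Mit ∫v(t)dt und Anwendung von x(0) = -2, finden wir x(t) = -4·t^3 - 3·t^2 + 2·t - 2. Wir haben die Position x(t) = -4·t^3 - 3·t^2 + 2·t - 2. Durch Einsetzen von t = 3: x(3) = -131.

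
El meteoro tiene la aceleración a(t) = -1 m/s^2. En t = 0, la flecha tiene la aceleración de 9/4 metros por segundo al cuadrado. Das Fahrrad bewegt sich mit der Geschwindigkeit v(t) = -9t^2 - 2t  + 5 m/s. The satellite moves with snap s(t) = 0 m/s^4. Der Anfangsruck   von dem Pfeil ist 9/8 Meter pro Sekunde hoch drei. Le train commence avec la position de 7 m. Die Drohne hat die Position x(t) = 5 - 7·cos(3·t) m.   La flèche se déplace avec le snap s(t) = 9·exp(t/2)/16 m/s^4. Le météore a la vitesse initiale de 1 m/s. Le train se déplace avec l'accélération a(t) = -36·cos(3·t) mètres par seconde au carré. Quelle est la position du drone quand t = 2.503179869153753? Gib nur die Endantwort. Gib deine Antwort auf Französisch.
x(2.503179869153753) = 2.63629929365891.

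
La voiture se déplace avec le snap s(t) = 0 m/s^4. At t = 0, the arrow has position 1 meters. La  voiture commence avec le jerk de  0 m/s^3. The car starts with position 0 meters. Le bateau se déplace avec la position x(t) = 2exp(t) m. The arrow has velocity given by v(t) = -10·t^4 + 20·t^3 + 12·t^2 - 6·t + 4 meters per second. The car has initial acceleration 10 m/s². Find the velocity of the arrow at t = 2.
Using v(t) = -10·t^4 + 20·t^3 + 12·t^2 - 6·t + 4 and substituting t = 2, we find v = 40.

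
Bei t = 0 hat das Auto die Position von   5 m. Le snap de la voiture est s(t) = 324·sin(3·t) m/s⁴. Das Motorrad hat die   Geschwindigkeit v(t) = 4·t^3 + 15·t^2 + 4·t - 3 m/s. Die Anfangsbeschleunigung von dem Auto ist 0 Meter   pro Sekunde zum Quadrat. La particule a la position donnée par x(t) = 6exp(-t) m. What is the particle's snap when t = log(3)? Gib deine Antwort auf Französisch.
En partant de la position x(t) = 6·exp(-t), nous prenons 4 dérivées. En dérivant la position, nous obtenons la vitesse: v(t) = -6·exp(-t). La dérivée de la vitesse donne l'accélération: a(t) = 6·exp(-t). La dérivée de l'accélération donne le jerk: j(t) = -6·exp(-t). En dérivant le jerk, nous obtenons le snap: s(t) = 6·exp(-t). Nous avons le snap s(t) = 6·exp(-t). En substituant t = log(3): s(log(3)) = 2.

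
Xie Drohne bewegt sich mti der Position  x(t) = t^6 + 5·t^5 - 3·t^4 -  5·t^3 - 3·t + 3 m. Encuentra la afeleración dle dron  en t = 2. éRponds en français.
Nous devons dériver notre équation de la position x(t) = t^6 + 5·t^5 - 3·t^4 - 5·t^3 - 3·t + 3 2 fois. En prenant d/dt de x(t), nous trouvons v(t) = 6·t^5 + 25·t^4 - 12·t^3 - 15·t^2 - 3. La dérivée de la vitesse donne l'accélération: a(t) = 30·t^4 + 100·t^3 - 36·t^2 - 30·t. De l'équation de l'accélération a(t) = 30·t^4 + 100·t^3 - 36·t^2 - 30·t, nous substituons t = 2 pour obtenir a = 1076.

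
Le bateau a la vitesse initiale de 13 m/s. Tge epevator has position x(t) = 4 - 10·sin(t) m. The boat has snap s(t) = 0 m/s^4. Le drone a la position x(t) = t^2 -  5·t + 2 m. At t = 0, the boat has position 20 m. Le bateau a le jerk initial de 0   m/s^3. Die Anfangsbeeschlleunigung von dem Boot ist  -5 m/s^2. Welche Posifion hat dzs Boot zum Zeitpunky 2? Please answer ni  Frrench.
Nous devons trouver la primitive de notre équation du snap s(t) = 0 4 fois. L'intégrale du snap est le jerk. En utilisant j(0) = 0, nous obtenons j(t) = 0. En intégrant le jerk et en utilisant la condition initiale a(0) = -5, nous obtenons a(t) = -5. La primitive de l'accélération, avec v(0) = 13, donne la vitesse: v(t) = 13 - 5·t. En intégrant la vitesse et en utilisant la condition initiale x(0) = 20, nous obtenons x(t) = -5·t^2/2 + 13·t + 20. Nous avons la position x(t) = -5·t^2/2 + 13·t + 20. En substituant t = 2: x(2) = 36.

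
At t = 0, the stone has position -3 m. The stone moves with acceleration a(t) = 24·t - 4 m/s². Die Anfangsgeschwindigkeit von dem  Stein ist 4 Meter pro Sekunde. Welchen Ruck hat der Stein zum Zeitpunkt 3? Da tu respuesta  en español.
Para resolver esto, necesitamos tomar 1 derivada de nuestra ecuación de la aceleración a(t) = 24·t - 4. La derivada de la aceleración da la sacudida: j(t) = 24. De la ecuación de la sacudida j(t) = 24, sustituimos t = 3 para obtener j = 24.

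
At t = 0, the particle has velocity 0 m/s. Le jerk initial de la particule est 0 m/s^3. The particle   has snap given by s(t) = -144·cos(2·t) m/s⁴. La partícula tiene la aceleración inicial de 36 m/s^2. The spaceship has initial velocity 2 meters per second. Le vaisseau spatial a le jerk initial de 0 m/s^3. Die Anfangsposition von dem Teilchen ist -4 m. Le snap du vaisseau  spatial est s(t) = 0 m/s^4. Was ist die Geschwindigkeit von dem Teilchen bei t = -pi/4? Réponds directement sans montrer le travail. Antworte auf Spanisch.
En t = -pi/4, v = -18.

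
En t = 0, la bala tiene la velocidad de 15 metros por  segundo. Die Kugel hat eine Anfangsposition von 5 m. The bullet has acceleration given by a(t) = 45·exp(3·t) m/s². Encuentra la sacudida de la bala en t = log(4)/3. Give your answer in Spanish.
Partiendo de la aceleración a(t) = 45·exp(3·t), tomamos 1 derivada. Derivando la aceleración, obtenemos la sacudida: j(t) = 135·exp(3·t). De la ecuación de la sacudida j(t) = 135·exp(3·t), sustituimos t = log(4)/3 para obtener j = 540.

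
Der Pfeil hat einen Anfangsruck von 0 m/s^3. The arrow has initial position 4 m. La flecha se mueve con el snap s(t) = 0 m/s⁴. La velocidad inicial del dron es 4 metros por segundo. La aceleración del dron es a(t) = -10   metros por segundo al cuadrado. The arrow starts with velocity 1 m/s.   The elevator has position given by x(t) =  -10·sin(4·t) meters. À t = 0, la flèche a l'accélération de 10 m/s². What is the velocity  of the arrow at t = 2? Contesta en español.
Necesitamos integrar nuestra ecuación del snap s(t) = 0 3 veces. Integrando el snap y usando la condición inicial j(0) = 0, obtenemos j(t) = 0. La antiderivada de la sacudida, con a(0) = 10, da la aceleración: a(t) = 10. La integral de la aceleración, con v(0) = 1, da la velocidad: v(t) = 10·t + 1. De la ecuación de la velocidad v(t) = 10·t + 1, sustituimos t = 2 para obtener v = 21.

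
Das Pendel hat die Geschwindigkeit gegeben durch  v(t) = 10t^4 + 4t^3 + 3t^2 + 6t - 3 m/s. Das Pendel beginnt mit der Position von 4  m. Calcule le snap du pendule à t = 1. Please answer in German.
Ausgehend von der Geschwindigkeit v(t) = 10·t^4 + 4·t^3 + 3·t^2 + 6·t - 3, nehmen wir 3 Ableitungen. Mit d/dt von v(t) finden wir a(t) = 40·t^3 + 12·t^2 + 6·t + 6. Mit d/dt von a(t) finden wir j(t) = 120·t^2 + 24·t + 6. Durch Ableiten von dem Ruck erhalten wir den Snap: s(t) = 240·t + 24. Wir haben den Snap s(t) = 240·t + 24. Durch Einsetzen von t = 1: s(1) = 264.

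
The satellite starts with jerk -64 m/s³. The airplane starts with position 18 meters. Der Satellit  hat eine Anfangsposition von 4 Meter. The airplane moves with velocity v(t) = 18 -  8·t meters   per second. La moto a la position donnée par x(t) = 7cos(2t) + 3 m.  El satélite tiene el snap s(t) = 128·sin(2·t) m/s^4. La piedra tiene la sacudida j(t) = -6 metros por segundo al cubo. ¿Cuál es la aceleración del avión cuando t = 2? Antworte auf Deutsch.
Ausgehend von der Geschwindigkeit v(t) = 18 - 8·t, nehmen wir 1 Ableitung. Die Ableitung von der Geschwindigkeit ergibt die Beschleunigung: a(t) = -8. Mit a(t) = -8 und Einsetzen von t = 2, finden wir a = -8.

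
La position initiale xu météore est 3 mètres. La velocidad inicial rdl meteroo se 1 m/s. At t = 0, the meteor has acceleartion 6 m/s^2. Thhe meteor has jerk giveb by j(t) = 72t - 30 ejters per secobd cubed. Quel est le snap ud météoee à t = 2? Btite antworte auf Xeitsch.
Wir müssen unsere Gleichung für den Ruck j(t) = 72·t - 30 1-mal ableiten. Die Ableitung von dem Ruck ergibt den Snap: s(t) = 72. Aus der Gleichung für den Snap s(t) = 72, setzen wir t = 2 ein und erhalten s = 72.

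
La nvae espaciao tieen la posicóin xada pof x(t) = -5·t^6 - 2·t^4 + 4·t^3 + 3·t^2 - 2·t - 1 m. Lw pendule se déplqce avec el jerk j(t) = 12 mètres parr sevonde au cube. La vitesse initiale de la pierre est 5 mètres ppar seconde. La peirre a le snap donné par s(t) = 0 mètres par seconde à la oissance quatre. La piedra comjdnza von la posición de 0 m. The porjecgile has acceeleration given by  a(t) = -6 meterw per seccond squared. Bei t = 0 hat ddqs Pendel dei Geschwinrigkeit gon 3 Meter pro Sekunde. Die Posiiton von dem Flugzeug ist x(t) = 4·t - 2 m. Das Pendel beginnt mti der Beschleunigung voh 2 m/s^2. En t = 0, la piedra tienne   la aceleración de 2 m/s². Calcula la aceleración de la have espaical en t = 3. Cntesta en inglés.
Starting from position x(t) = -5·t^6 - 2·t^4 + 4·t^3 + 3·t^2 - 2·t - 1, we take 2 derivatives. Taking d/dt of x(t), we find v(t) = -30·t^5 - 8·t^3 + 12·t^2 + 6·t - 2. Taking d/dt of v(t), we find a(t) = -150·t^4 - 24·t^2 + 24·t + 6. We have acceleration a(t) = -150·t^4 - 24·t^2 + 24·t + 6. Substituting t = 3: a(3) = -12288.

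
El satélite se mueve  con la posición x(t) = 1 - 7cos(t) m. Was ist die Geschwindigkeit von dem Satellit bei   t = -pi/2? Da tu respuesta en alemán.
Um dies zu lösen, müssen wir 1 Ableitung unserer Gleichung für die Position x(t) = 1 - 7·cos(t) nehmen. Durch Ableiten von der Position erhalten wir die Geschwindigkeit: v(t) = 7·sin(t). Aus der Gleichung für die Geschwindigkeit v(t) = 7·sin(t), setzen wir t = -pi/2 ein und erhalten v = -7.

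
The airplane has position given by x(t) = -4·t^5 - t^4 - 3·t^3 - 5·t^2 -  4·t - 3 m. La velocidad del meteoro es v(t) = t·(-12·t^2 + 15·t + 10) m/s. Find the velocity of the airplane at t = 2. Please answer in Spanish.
Para resolver esto, necesitamos tomar 1 derivada de nuestra ecuación de la posición x(t) = -4·t^5 - t^4 - 3·t^3 - 5·t^2 - 4·t - 3. Derivando la posición, obtenemos la velocidad: v(t) = -20·t^4 - 4·t^3 - 9·t^2 - 10·t - 4. De la ecuación de la velocidad v(t) = -20·t^4 - 4·t^3 - 9·t^2 - 10·t - 4, sustituimos t = 2 para obtener v = -412.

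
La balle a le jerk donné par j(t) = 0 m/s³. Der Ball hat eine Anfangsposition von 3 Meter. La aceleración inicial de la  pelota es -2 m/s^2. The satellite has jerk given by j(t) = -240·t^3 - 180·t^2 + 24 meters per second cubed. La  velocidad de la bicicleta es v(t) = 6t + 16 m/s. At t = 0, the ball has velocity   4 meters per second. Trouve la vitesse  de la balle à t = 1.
Nous devons trouver l'intégrale de notre équation du jerk j(t) = 0 2 fois. La primitive du jerk, avec a(0) = -2, donne l'accélération: a(t) = -2. La primitive de l'accélération est la vitesse. En utilisant v(0) = 4, nous obtenons v(t) = 4 - 2·t. De l'équation de la vitesse v(t) = 4 - 2·t, nous substituons t = 1 pour obtenir v = 2.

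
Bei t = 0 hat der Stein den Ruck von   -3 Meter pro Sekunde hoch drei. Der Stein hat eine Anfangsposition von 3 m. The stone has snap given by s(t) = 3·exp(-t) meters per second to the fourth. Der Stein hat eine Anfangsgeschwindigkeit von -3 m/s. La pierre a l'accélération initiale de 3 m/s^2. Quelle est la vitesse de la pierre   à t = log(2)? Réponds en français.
Nous devons trouver l'intégrale de notre équation du snap s(t) = 3·exp(-t) 3 fois. En prenant ∫s(t)dt et en appliquant j(0) = -3, nous trouvons j(t) = -3·exp(-t). La primitive du jerk est l'accélération. En utilisant a(0) = 3, nous obtenons a(t) = 3·exp(-t). L'intégrale de l'accélération, avec v(0) = -3, donne la vitesse: v(t) = -3·exp(-t). De l'équation de la vitesse v(t) = -3·exp(-t), nous substituons t = log(2) pour obtenir v = -3/2.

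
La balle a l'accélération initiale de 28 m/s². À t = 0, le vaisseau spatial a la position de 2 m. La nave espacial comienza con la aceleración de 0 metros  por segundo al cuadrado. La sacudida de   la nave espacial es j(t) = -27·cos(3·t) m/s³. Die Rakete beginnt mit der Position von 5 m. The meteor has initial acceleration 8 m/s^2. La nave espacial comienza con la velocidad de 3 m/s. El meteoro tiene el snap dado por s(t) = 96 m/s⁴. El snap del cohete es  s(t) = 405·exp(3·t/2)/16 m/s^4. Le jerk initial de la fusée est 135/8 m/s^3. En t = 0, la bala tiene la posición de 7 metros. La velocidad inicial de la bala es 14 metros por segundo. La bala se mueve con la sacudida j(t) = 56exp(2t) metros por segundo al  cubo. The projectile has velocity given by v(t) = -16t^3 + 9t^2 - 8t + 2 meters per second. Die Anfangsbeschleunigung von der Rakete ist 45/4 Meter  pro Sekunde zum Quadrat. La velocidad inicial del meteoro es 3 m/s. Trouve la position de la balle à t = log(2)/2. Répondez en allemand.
Wir müssen unsere Gleichung für den Ruck j(t) = 56·exp(2·t) 3-mal integrieren. Durch Integration von dem Ruck und Verwendung der Anfangsbedingung a(0) = 28, erhalten wir a(t) = 28·exp(2·t). Mit ∫a(t)dt und Anwendung von v(0) = 14, finden wir v(t) = 14·exp(2·t). Das Integral von der Geschwindigkeit ist die Position. Mit x(0) = 7 erhalten wir x(t) = 7·exp(2·t). Mit x(t) = 7·exp(2·t) und Einsetzen von t = log(2)/2, finden wir x = 14.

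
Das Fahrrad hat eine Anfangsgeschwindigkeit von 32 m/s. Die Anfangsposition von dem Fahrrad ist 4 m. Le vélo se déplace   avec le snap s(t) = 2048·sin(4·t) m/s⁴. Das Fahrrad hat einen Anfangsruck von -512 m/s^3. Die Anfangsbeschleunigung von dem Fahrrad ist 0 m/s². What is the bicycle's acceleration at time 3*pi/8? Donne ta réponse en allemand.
Ausgehend von dem Snap s(t) = 2048·sin(4·t), nehmen wir 2 Integrale. Mit ∫s(t)dt und Anwendung von j(0) = -512, finden wir j(t) = -512·cos(4·t). Mit ∫j(t)dt und Anwendung von a(0) = 0, finden wir a(t) = -128·sin(4·t). Aus der Gleichung für die Beschleunigung a(t) = -128·sin(4·t), setzen wir t = 3*pi/8 ein und erhalten a = 128.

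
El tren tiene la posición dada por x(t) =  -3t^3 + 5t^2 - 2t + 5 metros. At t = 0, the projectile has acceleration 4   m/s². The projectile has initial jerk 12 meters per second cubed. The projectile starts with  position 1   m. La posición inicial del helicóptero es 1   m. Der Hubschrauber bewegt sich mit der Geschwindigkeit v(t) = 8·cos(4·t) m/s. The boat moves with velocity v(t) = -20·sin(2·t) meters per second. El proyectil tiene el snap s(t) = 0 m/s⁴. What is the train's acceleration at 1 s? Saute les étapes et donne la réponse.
The answer is -8.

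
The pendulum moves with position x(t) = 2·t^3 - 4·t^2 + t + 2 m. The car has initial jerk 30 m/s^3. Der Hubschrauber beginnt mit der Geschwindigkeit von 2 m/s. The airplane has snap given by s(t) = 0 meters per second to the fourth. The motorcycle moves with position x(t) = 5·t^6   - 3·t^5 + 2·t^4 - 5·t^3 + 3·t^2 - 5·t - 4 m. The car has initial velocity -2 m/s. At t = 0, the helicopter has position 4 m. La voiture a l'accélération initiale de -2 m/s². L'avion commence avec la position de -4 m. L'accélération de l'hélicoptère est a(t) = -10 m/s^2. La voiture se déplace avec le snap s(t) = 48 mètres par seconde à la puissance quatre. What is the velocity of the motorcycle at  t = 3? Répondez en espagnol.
Debemos derivar nuestra ecuación de la posición x(t) = 5·t^6 - 3·t^5 + 2·t^4 - 5·t^3 + 3·t^2 - 5·t - 4 1 vez. La derivada de la posición da la velocidad: v(t) = 30·t^5 - 15·t^4 + 8·t^3 - 15·t^2 + 6·t - 5. De la ecuación de la velocidad v(t) = 30·t^5 - 15·t^4 + 8·t^3 - 15·t^2 + 6·t - 5, sustituimos t = 3 para obtener v = 6169.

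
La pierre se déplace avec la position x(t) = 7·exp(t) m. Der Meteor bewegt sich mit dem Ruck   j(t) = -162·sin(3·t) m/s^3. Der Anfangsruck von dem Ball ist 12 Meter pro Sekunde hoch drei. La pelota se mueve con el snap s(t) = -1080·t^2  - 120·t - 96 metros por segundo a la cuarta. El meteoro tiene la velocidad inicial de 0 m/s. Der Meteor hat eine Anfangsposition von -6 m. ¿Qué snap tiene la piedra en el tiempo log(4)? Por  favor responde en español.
Partiendo de la posición x(t) = 7·exp(t), tomamos 4 derivadas. La derivada de la posición da la velocidad: v(t) = 7·exp(t). Derivando la velocidad, obtenemos la aceleración: a(t) = 7·exp(t). Derivando la aceleración, obtenemos la sacudida: j(t) = 7·exp(t). La derivada de la sacudida da el snap: s(t) = 7·exp(t). Tenemos el snap s(t) = 7·exp(t). Sustituyendo t = log(4): s(log(4)) = 28.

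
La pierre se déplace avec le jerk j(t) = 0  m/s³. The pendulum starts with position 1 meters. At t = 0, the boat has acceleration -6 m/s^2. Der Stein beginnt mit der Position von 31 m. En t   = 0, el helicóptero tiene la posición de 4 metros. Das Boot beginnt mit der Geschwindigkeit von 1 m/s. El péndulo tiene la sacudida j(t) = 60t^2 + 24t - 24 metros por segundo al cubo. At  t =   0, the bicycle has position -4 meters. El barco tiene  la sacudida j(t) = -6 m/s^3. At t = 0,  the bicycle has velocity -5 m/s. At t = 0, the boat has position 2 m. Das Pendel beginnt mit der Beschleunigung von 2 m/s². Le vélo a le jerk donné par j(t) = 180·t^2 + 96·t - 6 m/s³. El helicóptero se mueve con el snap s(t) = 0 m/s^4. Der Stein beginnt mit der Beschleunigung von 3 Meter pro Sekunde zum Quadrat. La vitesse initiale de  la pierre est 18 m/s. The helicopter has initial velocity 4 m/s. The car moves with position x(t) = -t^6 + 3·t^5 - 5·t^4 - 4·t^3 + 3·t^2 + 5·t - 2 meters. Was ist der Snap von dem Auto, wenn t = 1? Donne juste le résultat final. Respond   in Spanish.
s(1) = -120.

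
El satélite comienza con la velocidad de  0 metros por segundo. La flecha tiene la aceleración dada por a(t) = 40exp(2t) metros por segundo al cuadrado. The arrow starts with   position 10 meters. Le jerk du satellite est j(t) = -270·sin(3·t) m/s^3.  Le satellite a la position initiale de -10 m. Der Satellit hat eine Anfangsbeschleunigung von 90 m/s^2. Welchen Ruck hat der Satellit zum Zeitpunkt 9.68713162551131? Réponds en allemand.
Mit j(t) = -270·sin(3·t) und Einsetzen von t = 9.68713162551131, finden wir j = 191.236032546003.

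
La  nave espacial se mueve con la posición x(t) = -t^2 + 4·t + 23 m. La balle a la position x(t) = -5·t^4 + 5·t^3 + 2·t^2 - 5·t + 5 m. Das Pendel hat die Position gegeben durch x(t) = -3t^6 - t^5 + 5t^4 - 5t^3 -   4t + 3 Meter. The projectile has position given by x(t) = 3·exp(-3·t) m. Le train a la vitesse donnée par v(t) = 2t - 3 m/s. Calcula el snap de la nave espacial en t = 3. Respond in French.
Nous devons dériver notre équation de la position x(t) = -t^2 + 4·t + 23 4 fois. En prenant d/dt de x(t), nous trouvons v(t) = 4 - 2·t. La dérivée de la vitesse donne l'accélération: a(t) = -2. En dérivant l'accélération, nous obtenons le jerk: j(t) = 0. En prenant d/dt de j(t), nous trouvons s(t) = 0. En utilisant s(t) = 0 et en substituant t = 3, nous trouvons s = 0.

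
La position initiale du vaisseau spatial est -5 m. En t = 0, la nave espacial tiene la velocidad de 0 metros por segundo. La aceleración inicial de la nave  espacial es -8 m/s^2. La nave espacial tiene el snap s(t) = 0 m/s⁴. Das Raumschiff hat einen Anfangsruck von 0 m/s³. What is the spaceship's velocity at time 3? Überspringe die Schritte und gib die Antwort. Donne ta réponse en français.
La réponse est -24.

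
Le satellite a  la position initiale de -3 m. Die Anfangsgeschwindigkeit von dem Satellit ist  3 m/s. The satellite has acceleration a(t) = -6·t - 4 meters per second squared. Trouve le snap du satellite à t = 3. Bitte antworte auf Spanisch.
Partiendo de la aceleración a(t) = -6·t - 4, tomamos 2 derivadas. La derivada de la aceleración da la sacudida: j(t) = -6. Tomando d/dt de j(t), encontramos s(t) = 0. De la ecuación del snap s(t) = 0, sustituimos t = 3 para obtener s = 0.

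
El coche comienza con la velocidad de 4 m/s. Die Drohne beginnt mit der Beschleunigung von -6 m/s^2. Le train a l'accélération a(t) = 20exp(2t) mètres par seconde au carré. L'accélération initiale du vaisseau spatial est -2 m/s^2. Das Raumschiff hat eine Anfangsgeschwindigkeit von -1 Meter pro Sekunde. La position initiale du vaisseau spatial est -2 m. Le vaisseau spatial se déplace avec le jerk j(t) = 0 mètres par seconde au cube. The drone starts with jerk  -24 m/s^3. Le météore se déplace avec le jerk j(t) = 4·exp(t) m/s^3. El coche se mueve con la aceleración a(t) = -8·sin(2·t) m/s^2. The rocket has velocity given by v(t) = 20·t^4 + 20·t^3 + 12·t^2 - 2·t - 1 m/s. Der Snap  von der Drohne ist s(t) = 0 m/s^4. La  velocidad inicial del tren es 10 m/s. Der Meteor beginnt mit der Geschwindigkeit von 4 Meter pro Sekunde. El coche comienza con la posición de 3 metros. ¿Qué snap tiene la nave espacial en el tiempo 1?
Para resolver esto, necesitamos tomar 1 derivada de nuestra ecuación de la sacudida j(t) = 0. Derivando la sacudida, obtenemos el snap: s(t) = 0. Usando s(t) = 0 y sustituyendo t = 1, encontramos s = 0.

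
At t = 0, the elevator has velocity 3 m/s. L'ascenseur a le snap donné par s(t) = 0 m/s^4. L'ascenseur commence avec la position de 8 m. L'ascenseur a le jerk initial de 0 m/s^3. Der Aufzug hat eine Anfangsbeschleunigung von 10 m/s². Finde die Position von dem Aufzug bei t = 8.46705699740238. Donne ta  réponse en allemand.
Um dies zu lösen, müssen wir 4 Integrale unserer Gleichung für den Snap s(t) = 0 finden. Durch Integration von dem Snap und Verwendung der Anfangsbedingung j(0) = 0, erhalten wir j(t) = 0. Die Stammfunktion von dem Ruck, mit a(0) = 10, ergibt die Beschleunigung: a(t) = 10. Mit ∫a(t)dt und Anwendung von v(0) = 3, finden wir v(t) = 10·t + 3. Durch Integration von der Geschwindigkeit und Verwendung der Anfangsbedingung x(0) = 8, erhalten wir x(t) = 5·t^2 + 3·t + 8. Aus der Gleichung für die Position x(t) = 5·t^2 + 3·t + 8, setzen wir t = 8.46705699740238 ein und erhalten x = 391.856441978510.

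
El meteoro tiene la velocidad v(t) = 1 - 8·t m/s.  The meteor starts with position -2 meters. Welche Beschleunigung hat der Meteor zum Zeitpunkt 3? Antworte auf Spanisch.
Debemos derivar nuestra ecuación de la velocidad v(t) = 1 - 8·t 1 vez. Tomando d/dt de v(t), encontramos a(t) = -8. Tenemos la aceleración a(t) = -8. Sustituyendo t = 3: a(3) = -8.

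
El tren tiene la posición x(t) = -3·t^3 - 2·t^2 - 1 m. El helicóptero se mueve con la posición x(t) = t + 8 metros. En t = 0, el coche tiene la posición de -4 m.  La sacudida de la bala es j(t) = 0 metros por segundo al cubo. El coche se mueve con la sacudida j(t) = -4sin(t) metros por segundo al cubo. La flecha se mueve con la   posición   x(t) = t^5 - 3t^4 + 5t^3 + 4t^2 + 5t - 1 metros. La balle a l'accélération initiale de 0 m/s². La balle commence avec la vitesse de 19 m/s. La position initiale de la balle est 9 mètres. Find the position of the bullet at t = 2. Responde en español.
Necesitamos integrar nuestra ecuación de la sacudida j(t) = 0 3 veces. La integral de la sacudida es la aceleración. Usando a(0) = 0, obtenemos a(t) = 0. La antiderivada de la aceleración, con v(0) = 19, da la velocidad: v(t) = 19. Integrando la velocidad y usando la condición inicial x(0) = 9, obtenemos x(t) = 19·t + 9. Tenemos la posición x(t) = 19·t + 9. Sustituyendo t = 2: x(2) = 47.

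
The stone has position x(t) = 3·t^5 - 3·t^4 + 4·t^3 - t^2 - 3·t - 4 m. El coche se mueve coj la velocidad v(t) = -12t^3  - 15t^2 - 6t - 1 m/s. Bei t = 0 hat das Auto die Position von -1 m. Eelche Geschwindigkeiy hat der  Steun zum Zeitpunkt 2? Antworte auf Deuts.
Wir müssen unsere Gleichung für die Position x(t) = 3·t^5 - 3·t^4 + 4·t^3 - t^2 - 3·t - 4 1-mal ableiten. Durch Ableiten von der Position erhalten wir die Geschwindigkeit: v(t) = 15·t^4 - 12·t^3 + 12·t^2 - 2·t - 3. Wir haben die Geschwindigkeit v(t) = 15·t^4 - 12·t^3 + 12·t^2 - 2·t - 3. Durch Einsetzen von t = 2: v(2) = 185.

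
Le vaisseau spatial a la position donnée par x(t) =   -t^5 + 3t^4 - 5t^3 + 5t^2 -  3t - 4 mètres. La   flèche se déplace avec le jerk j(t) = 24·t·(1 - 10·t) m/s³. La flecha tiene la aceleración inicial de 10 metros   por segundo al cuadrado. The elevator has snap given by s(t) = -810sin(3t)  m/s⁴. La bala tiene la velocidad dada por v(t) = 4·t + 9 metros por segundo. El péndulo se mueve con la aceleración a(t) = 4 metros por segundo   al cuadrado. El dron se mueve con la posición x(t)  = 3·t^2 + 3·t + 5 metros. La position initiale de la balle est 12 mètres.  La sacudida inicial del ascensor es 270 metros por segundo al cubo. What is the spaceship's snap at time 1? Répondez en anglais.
To solve this, we need to take 4 derivatives of our position equation x(t) = -t^5 + 3·t^4 - 5·t^3 + 5·t^2 - 3·t - 4. The derivative of position gives velocity: v(t) = -5·t^4 + 12·t^3 - 15·t^2 + 10·t - 3. Differentiating velocity, we get acceleration: a(t) = -20·t^3 + 36·t^2 - 30·t + 10. Taking d/dt of a(t), we find j(t) = -60·t^2 + 72·t - 30. Taking d/dt of j(t), we find s(t) = 72 - 120·t. From the given snap equation s(t) = 72 - 120·t, we substitute t = 1 to get s = -48.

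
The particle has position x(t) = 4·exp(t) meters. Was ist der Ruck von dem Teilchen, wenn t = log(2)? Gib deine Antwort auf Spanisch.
Para resolver esto, necesitamos tomar 3 derivadas de nuestra ecuación de la posición x(t) = 4·exp(t). Derivando la posición, obtenemos la velocidad: v(t) = 4·exp(t). La derivada de la velocidad da la aceleración: a(t) = 4·exp(t). La derivada de la aceleración da la sacudida: j(t) = 4·exp(t). Usando j(t) = 4·exp(t) y sustituyendo t = log(2), encontramos j = 8.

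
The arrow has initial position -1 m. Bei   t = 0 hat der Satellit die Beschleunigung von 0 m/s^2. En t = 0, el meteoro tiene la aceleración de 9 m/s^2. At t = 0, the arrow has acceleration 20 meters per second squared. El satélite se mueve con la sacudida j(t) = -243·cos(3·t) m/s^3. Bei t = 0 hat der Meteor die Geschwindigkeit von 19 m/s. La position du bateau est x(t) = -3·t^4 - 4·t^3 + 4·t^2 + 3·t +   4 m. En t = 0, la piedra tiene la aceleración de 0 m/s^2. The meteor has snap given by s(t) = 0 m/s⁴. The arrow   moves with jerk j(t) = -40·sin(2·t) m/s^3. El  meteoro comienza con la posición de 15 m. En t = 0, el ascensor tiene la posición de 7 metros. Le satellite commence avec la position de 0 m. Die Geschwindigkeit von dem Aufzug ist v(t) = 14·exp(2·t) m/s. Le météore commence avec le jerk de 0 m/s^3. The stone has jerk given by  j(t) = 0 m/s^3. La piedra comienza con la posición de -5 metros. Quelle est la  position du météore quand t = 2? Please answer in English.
Starting from snap s(t) = 0, we take 4 integrals. The integral of snap, with j(0) = 0, gives jerk: j(t) = 0. Taking ∫j(t)dt and applying a(0) = 9, we find a(t) = 9. Integrating acceleration and using the initial condition v(0) = 19, we get v(t) = 9·t + 19. The antiderivative of velocity is position. Using x(0) = 15, we get x(t) = 9·t^2/2 + 19·t + 15. We have position x(t) = 9·t^2/2 + 19·t + 15. Substituting t = 2: x(2) = 71.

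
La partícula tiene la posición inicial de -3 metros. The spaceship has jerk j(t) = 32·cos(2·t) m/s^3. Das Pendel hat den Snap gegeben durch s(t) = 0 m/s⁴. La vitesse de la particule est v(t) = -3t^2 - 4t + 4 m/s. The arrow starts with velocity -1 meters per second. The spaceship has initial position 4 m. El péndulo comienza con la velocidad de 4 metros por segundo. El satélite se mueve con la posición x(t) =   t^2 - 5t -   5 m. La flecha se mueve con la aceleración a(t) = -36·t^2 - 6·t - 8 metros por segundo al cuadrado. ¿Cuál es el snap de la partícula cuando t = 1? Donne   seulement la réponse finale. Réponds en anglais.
The snap at t = 1 is s = 0.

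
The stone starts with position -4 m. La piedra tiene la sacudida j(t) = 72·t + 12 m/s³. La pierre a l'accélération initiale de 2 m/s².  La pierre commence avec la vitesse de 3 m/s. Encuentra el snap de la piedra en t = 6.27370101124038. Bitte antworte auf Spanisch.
Partiendo de la sacudida j(t) = 72·t + 12, tomamos 1 derivada. Derivando la sacudida, obtenemos el snap: s(t) = 72. Tenemos el snap s(t) = 72. Sustituyendo t = 6.27370101124038: s(6.27370101124038) = 72.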